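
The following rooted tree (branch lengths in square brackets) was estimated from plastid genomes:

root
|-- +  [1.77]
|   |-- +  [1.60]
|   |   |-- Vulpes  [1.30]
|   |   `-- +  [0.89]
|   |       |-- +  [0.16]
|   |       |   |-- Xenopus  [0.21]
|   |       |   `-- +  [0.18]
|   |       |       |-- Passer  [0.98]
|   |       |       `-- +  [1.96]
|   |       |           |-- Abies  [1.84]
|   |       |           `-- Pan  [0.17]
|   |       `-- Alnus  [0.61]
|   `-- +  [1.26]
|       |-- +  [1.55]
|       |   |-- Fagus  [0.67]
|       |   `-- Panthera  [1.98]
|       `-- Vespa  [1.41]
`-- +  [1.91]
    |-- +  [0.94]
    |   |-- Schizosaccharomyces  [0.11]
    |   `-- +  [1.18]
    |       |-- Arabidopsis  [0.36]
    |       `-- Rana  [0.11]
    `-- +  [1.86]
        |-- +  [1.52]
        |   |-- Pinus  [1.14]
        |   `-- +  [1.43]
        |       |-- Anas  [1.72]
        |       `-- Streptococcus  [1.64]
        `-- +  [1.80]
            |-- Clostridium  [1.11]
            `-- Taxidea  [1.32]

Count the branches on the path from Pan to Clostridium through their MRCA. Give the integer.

The MRCA of Pan and Clostridium is the root of the tree.
From Pan up to that node: 7 branches. From Clostridium up to the same node: 4 branches. Total: 7 + 4 = 11.

11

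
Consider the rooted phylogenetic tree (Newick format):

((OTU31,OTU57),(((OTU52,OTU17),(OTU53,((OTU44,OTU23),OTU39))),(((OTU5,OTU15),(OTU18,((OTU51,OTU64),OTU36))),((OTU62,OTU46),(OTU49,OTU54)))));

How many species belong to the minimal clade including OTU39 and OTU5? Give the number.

16

The MRCA of OTU39 and OTU5 is the node subtending (((OTU52,OTU17),(OTU53,((OTU44,OTU23),OTU39))),(((OTU5,OTU15),(OTU18,((OTU51,OTU64),OTU36))),((OTU62,OTU46),(OTU49,OTU54)))).
That clade contains 16 terminal taxa: OTU15, OTU17, OTU18, OTU23, OTU36, OTU39, OTU44, OTU46, OTU49, OTU5, OTU51, OTU52, OTU53, OTU54, OTU62, OTU64.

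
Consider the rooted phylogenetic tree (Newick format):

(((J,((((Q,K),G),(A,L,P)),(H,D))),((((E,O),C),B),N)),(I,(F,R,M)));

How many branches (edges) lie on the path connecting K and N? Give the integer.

8

The MRCA of K and N is the node subtending ((J,((((Q,K),G),(A,L,P)),(H,D))),((((E,O),C),B),N)).
From K up to that node: 6 branches. From N up to the same node: 2 branches. Total: 6 + 2 = 8.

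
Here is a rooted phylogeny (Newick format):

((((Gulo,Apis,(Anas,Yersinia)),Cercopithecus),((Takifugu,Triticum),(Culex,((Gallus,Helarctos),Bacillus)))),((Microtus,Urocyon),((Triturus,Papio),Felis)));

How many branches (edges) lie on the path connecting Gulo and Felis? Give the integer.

The MRCA of Gulo and Felis is the root of the tree.
From Gulo up to that node: 4 branches. From Felis up to the same node: 3 branches. Total: 4 + 3 = 7.

7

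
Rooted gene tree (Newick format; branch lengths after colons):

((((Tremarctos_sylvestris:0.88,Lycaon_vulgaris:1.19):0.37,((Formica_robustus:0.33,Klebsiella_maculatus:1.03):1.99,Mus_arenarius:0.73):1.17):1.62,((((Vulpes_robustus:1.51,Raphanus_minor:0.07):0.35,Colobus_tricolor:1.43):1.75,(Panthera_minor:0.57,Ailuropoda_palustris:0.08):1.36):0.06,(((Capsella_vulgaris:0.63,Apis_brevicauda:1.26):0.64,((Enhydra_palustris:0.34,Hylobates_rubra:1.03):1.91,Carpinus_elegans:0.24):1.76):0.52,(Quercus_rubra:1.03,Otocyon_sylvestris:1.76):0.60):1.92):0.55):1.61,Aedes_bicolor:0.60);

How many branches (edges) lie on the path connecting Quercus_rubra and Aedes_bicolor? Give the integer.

The MRCA of Quercus_rubra and Aedes_bicolor is the root of the tree.
From Quercus_rubra up to that node: 5 branches. From Aedes_bicolor up to the same node: 1 branch. Total: 5 + 1 = 6.

6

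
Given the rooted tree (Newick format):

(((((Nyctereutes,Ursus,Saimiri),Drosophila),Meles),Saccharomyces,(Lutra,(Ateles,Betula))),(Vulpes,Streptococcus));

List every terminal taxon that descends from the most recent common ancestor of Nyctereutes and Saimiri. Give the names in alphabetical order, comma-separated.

Nyctereutes, Saimiri, Ursus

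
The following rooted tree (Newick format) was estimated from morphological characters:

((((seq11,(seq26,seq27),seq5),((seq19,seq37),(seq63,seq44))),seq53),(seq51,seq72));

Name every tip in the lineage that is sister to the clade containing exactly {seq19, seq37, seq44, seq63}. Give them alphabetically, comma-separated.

seq11, seq26, seq27, seq5

The clade containing exactly {seq19, seq37, seq44, seq63} attaches to the tree at the node subtending ((seq11,(seq26,seq27),seq5),((seq19,seq37),(seq63,seq44))).
The other lineage descending from that same node — the sister group — is (seq11,(seq26,seq27),seq5); its 4 tips in alphabetical order are the answer.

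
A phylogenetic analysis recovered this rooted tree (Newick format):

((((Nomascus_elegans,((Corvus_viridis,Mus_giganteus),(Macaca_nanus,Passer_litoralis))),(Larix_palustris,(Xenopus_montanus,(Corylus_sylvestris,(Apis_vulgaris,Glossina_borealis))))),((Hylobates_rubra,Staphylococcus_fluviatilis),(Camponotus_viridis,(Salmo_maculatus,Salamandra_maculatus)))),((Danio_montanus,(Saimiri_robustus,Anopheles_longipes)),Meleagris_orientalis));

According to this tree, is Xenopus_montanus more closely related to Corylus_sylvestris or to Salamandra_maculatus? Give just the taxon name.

The MRCA of Xenopus_montanus and Corylus_sylvestris subtends (Xenopus_montanus,(Corylus_sylvestris,(Apis_vulgaris,Glossina_borealis))) (4 taxa).
The MRCA of Xenopus_montanus and Salamandra_maculatus subtends (((Nomascus_elegans,((Corvus_viridis,Mus_giganteus),(Macaca_nanus,Passer_litoralis))),(Larix_palustris,(Xenopus_montanus,(Corylus_sylvestris,(Apis_vulgaris,Glossina_borealis))))),((Hylobates_rubra,Staphylococcus_fluviatilis),(Camponotus_viridis,(Salmo_maculatus,Salamandra_maculatus)))) (15 taxa).
The first is nested inside the second, so Xenopus_montanus shares a more recent common ancestor with Corylus_sylvestris.

Corylus_sylvestris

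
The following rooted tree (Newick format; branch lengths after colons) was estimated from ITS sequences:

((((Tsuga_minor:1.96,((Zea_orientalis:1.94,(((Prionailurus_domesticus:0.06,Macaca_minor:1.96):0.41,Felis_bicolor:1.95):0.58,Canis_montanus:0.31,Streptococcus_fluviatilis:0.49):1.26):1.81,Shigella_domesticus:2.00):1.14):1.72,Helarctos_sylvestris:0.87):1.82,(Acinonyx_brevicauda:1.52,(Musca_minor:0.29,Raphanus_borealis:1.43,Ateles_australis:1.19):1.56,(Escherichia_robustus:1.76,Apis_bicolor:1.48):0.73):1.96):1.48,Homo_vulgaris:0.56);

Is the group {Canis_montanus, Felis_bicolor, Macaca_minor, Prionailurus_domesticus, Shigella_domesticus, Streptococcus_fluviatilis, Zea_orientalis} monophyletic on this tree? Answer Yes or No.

Yes

The most recent common ancestor of these taxa subtends ((Zea_orientalis,(((Prionailurus_domesticus,Macaca_minor),Felis_bicolor),Canis_montanus,Streptococcus_fluviatilis)),Shigella_domesticus).
That clade has exactly 7 tips — every listed taxon and nothing else — so the group is monophyletic.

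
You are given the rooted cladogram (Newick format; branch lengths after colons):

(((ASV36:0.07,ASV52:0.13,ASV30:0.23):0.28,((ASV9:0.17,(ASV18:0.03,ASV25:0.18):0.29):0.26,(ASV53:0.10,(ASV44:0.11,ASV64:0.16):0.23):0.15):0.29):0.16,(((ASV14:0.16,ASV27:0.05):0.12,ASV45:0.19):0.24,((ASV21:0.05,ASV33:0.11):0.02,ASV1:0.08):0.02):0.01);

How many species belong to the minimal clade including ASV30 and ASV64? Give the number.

9

The MRCA of ASV30 and ASV64 is the node subtending ((ASV36,ASV52,ASV30),((ASV9,(ASV18,ASV25)),(ASV53,(ASV44,ASV64)))).
That clade contains 9 terminal taxa: ASV18, ASV25, ASV30, ASV36, ASV44, ASV52, ASV53, ASV64, ASV9.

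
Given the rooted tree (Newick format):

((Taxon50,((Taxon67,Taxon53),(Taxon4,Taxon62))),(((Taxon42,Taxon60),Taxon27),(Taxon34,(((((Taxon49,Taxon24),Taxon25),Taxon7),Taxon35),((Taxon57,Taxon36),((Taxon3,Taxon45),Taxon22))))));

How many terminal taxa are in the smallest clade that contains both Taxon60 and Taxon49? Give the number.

The MRCA of Taxon60 and Taxon49 is the node subtending (((Taxon42,Taxon60),Taxon27),(Taxon34,(((((Taxon49,Taxon24),Taxon25),Taxon7),Taxon35),((Taxon57,Taxon36),((Taxon3,Taxon45),Taxon22))))).
That clade contains 14 terminal taxa: Taxon22, Taxon24, Taxon25, Taxon27, Taxon3, Taxon34, Taxon35, Taxon36, Taxon42, Taxon45, Taxon49, Taxon57, Taxon60, Taxon7.

14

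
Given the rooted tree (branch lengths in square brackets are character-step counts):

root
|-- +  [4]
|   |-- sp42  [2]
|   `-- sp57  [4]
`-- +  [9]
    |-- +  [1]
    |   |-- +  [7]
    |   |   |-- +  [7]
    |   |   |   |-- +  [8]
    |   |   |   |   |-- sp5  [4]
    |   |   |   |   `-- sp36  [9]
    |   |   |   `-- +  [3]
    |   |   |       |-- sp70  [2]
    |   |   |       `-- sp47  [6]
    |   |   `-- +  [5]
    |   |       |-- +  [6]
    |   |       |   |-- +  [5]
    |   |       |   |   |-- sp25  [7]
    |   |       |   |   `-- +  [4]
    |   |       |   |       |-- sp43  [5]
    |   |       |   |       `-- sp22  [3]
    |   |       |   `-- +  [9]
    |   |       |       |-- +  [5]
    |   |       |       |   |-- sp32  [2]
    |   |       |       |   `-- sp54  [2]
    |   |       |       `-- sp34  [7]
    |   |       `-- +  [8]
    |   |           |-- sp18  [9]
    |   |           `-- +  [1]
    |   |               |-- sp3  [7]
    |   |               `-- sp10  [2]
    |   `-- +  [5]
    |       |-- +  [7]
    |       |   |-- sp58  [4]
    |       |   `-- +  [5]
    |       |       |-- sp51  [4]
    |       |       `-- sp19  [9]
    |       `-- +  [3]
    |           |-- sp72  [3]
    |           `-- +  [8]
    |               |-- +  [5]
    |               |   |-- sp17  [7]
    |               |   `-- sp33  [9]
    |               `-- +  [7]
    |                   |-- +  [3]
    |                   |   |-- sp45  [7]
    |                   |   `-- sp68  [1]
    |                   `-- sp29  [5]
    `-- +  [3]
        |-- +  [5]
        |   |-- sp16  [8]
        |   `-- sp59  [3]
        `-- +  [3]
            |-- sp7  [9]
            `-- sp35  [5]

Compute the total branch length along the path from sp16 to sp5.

43

The path runs sp16 → … → MRCA → … → sp5; the MRCA is the node subtending (((((sp5,sp36),(sp70,sp47)),(((sp25,(sp43,sp22)),((sp32,sp54),sp34)),(sp18,(sp3,sp10)))),((sp58,(sp51,sp19)),(sp72,((sp17,sp33),((sp45,sp68),sp29))))),((sp16,sp59),(sp7,sp35))).
Branch lengths along that path: 8 + 5 + 3 + 1 + 7 + 7 + 8 + 4 = 43.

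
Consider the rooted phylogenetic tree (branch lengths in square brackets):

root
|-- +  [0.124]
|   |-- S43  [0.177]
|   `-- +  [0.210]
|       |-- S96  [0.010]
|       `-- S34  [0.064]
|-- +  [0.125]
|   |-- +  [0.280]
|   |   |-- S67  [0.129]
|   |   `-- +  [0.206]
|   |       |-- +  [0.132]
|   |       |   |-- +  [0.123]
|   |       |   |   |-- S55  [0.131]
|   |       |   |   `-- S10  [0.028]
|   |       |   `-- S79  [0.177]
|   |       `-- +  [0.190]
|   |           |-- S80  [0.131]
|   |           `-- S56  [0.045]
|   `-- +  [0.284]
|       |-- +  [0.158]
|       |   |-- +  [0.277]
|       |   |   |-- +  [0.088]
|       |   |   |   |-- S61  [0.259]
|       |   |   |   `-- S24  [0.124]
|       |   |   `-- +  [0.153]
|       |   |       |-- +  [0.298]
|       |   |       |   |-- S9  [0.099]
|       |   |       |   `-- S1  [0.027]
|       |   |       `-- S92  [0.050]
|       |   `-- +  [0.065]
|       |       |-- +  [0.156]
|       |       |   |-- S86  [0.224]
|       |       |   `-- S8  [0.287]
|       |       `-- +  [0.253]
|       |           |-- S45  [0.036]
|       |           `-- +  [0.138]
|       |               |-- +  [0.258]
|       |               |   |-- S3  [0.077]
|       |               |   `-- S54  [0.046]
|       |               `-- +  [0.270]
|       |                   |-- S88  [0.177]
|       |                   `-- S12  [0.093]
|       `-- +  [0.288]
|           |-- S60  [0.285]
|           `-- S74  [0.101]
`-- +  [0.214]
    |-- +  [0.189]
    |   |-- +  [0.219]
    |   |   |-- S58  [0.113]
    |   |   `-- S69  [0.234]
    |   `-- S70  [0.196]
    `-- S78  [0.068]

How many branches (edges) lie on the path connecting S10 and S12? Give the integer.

12

The MRCA of S10 and S12 is the node subtending ((S67,(((S55,S10),S79),(S80,S56))),((((S61,S24),((S9,S1),S92)),((S86,S8),(S45,((S3,S54),(S88,S12))))),(S60,S74))).
From S10 up to that node: 5 branches. From S12 up to the same node: 7 branches. Total: 5 + 7 = 12.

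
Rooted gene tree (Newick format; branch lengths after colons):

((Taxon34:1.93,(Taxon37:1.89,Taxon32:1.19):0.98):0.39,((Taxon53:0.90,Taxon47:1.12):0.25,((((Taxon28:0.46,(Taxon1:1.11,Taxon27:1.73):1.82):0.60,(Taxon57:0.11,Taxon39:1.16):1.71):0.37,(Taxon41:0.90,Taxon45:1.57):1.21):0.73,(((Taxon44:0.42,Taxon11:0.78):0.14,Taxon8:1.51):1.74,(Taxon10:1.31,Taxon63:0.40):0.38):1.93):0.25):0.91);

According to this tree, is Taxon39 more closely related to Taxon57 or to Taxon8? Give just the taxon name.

Taxon57

The MRCA of Taxon39 and Taxon57 subtends (Taxon57,Taxon39) (2 taxa).
The MRCA of Taxon39 and Taxon8 subtends ((((Taxon28,(Taxon1,Taxon27)),(Taxon57,Taxon39)),(Taxon41,Taxon45)),(((Taxon44,Taxon11),Taxon8),(Taxon10,Taxon63))) (12 taxa).
The first is nested inside the second, so Taxon39 shares a more recent common ancestor with Taxon57.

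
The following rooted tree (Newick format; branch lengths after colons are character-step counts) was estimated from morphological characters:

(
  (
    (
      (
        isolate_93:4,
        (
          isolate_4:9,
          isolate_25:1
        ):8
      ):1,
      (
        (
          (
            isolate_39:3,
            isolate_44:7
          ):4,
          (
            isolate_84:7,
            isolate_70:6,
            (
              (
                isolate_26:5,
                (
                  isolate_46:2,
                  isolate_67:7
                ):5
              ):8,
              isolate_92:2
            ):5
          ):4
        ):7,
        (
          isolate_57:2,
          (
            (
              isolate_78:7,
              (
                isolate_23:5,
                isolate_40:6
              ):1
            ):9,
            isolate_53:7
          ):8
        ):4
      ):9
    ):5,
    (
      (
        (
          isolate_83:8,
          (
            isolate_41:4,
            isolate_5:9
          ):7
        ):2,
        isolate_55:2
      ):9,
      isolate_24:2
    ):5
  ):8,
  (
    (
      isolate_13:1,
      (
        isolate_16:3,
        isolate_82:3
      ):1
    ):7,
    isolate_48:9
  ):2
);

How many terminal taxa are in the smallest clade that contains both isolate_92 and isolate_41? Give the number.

21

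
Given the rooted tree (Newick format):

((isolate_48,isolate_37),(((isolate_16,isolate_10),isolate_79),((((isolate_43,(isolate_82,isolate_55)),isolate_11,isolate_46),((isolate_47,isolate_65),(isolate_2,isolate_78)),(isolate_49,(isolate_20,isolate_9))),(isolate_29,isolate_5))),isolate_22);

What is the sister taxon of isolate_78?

isolate_2

isolate_78 attaches to the tree at the node subtending (isolate_2,isolate_78).
The other lineage descending from that same node — the sister group — is the single tip isolate_2.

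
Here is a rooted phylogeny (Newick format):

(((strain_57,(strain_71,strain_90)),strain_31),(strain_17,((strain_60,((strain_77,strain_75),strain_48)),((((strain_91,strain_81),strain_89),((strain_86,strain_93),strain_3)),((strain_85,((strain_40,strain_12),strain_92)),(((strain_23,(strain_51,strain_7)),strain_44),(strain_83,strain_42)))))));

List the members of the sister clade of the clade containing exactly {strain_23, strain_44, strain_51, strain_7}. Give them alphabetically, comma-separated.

strain_42, strain_83

The clade containing exactly {strain_23, strain_44, strain_51, strain_7} attaches to the tree at the node subtending (((strain_23,(strain_51,strain_7)),strain_44),(strain_83,strain_42)).
The other lineage descending from that same node — the sister group — is (strain_83,strain_42); its 2 tips in alphabetical order are the answer.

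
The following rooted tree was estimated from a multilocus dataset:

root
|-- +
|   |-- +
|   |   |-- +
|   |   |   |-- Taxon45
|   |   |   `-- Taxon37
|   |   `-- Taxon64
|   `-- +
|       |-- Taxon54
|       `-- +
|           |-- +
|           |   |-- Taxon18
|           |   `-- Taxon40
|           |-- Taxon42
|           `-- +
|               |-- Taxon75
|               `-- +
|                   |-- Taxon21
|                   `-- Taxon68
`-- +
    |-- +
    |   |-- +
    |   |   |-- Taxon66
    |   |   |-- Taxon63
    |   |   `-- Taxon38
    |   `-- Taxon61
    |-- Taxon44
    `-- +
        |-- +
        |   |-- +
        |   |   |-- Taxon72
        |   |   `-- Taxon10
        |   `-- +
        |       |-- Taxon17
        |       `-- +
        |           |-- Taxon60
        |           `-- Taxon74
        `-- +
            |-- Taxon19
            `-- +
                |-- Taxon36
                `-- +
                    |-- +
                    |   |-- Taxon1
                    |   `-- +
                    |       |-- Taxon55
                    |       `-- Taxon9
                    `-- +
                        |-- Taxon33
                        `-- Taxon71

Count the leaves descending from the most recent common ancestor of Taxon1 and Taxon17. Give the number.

12

The MRCA of Taxon1 and Taxon17 is the node subtending (((Taxon72,Taxon10),(Taxon17,(Taxon60,Taxon74))),(Taxon19,(Taxon36,((Taxon1,(Taxon55,Taxon9)),(Taxon33,Taxon71))))).
That clade contains 12 terminal taxa: Taxon1, Taxon10, Taxon17, Taxon19, Taxon33, Taxon36, Taxon55, Taxon60, Taxon71, Taxon72, Taxon74, Taxon9.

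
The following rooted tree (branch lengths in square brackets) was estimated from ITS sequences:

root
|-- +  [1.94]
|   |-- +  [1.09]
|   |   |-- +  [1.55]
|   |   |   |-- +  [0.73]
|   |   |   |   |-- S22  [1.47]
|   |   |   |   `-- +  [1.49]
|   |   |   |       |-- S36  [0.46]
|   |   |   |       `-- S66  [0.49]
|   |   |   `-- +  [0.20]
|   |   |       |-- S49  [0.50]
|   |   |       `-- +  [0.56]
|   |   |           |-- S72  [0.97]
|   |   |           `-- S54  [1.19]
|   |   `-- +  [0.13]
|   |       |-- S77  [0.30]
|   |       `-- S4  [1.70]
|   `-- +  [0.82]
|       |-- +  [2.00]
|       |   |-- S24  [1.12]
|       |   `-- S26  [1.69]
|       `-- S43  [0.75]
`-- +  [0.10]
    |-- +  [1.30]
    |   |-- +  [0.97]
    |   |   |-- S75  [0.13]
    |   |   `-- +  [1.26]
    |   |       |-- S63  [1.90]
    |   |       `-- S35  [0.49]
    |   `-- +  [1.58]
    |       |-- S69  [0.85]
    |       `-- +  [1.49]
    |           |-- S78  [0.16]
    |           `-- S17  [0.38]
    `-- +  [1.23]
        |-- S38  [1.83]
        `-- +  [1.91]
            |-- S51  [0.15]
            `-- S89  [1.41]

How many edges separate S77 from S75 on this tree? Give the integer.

The MRCA of S77 and S75 is the root of the tree.
From S77 up to that node: 4 branches. From S75 up to the same node: 4 branches. Total: 4 + 4 = 8.

8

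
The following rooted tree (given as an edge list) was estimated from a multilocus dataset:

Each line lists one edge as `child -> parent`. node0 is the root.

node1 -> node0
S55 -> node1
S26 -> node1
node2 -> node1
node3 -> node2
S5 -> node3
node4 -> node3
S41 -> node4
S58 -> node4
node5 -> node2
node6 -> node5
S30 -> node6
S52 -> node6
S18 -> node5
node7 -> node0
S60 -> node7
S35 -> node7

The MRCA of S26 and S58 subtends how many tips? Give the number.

8

The MRCA of S26 and S58 is the node subtending (S55,S26,((S5,(S41,S58)),((S30,S52),S18))).
That clade contains 8 terminal taxa: S18, S26, S30, S41, S5, S52, S55, S58.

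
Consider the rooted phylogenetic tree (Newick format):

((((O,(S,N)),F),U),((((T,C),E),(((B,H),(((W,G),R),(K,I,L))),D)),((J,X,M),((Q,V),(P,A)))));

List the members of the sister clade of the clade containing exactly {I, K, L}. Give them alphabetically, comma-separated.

G, R, W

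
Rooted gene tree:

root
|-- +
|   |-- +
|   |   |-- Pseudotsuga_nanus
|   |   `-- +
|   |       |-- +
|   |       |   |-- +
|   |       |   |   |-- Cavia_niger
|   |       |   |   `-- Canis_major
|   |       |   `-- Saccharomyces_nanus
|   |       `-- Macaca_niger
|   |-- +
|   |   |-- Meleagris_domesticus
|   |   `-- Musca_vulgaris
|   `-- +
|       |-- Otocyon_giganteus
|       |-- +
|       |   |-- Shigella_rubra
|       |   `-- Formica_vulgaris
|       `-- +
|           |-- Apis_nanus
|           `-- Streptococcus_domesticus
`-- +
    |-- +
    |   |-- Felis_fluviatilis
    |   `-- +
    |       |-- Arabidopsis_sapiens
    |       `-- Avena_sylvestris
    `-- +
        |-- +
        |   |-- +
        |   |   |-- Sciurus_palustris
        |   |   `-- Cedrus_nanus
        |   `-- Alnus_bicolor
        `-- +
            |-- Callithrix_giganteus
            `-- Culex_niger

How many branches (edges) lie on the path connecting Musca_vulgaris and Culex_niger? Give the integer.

7

The MRCA of Musca_vulgaris and Culex_niger is the root of the tree.
From Musca_vulgaris up to that node: 3 branches. From Culex_niger up to the same node: 4 branches. Total: 3 + 4 = 7.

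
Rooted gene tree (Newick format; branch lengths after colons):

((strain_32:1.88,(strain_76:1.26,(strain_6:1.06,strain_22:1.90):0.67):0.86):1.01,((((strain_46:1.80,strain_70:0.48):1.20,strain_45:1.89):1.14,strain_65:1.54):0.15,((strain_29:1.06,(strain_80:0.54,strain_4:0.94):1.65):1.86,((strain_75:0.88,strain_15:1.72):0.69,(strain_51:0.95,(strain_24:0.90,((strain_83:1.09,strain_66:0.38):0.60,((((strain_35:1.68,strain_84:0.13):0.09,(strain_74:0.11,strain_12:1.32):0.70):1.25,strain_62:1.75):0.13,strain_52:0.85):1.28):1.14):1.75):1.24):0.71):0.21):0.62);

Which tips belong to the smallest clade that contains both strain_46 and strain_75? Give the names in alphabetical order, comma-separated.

Tracing strain_46: it sits inside (strain_46,strain_70).
Tracing strain_75: it sits inside (strain_75,strain_15).
The smallest clade enclosing both is ((((strain_46,strain_70),strain_45),strain_65),((strain_29,(strain_80,strain_4)),((strain_75,strain_15),(strain_51,(strain_24,((strain_83,strain_66),((((strain_35,strain_84),(strain_74,strain_12)),strain_62),strain_52))))))); the answer is its 19 terminal taxa in alphabetical order.

strain_12, strain_15, strain_24, strain_29, strain_35, strain_4, strain_45, strain_46, strain_51, strain_52, strain_62, strain_65, strain_66, strain_70, strain_74, strain_75, strain_80, strain_83, strain_84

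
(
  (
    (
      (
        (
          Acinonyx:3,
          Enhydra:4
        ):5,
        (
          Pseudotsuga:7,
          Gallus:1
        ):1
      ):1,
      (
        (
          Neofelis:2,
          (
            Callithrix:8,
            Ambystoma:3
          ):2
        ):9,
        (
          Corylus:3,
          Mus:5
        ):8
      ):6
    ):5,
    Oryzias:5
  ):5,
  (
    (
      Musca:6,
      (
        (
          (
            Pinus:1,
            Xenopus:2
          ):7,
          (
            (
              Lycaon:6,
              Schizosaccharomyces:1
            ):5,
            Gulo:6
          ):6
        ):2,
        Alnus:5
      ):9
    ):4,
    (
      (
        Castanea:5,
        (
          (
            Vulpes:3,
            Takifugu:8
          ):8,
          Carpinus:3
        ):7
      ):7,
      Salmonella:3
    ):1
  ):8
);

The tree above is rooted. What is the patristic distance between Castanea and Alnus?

The path runs Castanea → … → MRCA → … → Alnus; the MRCA is the node subtending ((Musca,(((Pinus,Xenopus),((Lycaon,Schizosaccharomyces),Gulo)),Alnus)),((Castanea,((Vulpes,Takifugu),Carpinus)),Salmonella)).
Branch lengths along that path: 5 + 7 + 1 + 4 + 9 + 5 = 31.

31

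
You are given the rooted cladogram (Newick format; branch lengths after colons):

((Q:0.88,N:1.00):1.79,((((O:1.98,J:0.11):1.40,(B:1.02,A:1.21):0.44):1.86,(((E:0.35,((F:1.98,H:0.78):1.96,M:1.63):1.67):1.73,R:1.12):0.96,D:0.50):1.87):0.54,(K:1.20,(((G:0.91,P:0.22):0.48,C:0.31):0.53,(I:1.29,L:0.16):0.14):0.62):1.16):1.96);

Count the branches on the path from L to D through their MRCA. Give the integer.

The MRCA of L and D is the node subtending ((((O,J),(B,A)),(((E,((F,H),M)),R),D)),(K,(((G,P),C),(I,L)))).
From L up to that node: 4 branches. From D up to the same node: 3 branches. Total: 4 + 3 = 7.

7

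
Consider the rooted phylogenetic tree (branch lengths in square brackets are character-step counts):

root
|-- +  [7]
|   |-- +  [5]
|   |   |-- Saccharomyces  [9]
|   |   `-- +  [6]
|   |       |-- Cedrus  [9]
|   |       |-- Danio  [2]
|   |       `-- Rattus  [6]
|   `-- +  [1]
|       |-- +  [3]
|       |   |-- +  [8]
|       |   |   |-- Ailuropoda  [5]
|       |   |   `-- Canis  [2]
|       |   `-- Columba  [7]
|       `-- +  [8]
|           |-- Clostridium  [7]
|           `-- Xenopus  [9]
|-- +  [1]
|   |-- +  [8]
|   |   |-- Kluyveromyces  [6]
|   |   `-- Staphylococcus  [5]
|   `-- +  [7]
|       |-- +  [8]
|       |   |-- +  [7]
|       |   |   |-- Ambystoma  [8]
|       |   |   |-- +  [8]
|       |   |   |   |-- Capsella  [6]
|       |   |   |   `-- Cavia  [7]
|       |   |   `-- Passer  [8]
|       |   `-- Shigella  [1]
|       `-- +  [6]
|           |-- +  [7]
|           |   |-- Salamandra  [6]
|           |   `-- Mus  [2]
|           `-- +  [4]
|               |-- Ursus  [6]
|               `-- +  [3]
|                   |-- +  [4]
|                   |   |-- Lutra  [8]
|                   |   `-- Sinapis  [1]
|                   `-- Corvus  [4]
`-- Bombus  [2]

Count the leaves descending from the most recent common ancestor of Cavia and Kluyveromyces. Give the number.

13

The MRCA of Cavia and Kluyveromyces is the node subtending ((Kluyveromyces,Staphylococcus),(((Ambystoma,(Capsella,Cavia),Passer),Shigella),((Salamandra,Mus),(Ursus,((Lutra,Sinapis),Corvus))))).
That clade contains 13 terminal taxa: Ambystoma, Capsella, Cavia, Corvus, Kluyveromyces, Lutra, Mus, Passer, Salamandra, Shigella, Sinapis, Staphylococcus, Ursus.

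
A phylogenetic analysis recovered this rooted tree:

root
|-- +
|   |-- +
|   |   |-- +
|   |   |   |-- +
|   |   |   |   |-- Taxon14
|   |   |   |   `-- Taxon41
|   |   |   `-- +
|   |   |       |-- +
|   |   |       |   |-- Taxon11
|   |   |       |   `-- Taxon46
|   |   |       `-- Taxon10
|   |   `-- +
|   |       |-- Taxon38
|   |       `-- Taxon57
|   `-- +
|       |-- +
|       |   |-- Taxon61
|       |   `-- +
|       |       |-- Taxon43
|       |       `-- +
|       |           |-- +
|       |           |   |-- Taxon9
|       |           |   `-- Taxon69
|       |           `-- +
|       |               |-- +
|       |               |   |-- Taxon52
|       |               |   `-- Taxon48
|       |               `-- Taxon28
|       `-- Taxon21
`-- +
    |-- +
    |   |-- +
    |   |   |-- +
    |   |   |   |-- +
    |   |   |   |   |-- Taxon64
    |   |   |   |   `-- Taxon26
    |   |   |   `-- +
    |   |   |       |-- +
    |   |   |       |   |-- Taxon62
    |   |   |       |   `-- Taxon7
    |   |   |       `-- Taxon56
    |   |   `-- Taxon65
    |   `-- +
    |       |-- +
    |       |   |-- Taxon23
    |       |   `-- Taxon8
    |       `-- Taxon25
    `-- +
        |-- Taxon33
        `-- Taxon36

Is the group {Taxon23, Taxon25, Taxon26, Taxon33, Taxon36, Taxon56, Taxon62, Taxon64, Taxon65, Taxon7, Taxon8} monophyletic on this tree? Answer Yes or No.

The most recent common ancestor of these taxa subtends (((((Taxon64,Taxon26),((Taxon62,Taxon7),Taxon56)),Taxon65),((Taxon23,Taxon8),Taxon25)),(Taxon33,Taxon36)).
That clade has exactly 11 tips — every listed taxon and nothing else — so the group is monophyletic.

Yes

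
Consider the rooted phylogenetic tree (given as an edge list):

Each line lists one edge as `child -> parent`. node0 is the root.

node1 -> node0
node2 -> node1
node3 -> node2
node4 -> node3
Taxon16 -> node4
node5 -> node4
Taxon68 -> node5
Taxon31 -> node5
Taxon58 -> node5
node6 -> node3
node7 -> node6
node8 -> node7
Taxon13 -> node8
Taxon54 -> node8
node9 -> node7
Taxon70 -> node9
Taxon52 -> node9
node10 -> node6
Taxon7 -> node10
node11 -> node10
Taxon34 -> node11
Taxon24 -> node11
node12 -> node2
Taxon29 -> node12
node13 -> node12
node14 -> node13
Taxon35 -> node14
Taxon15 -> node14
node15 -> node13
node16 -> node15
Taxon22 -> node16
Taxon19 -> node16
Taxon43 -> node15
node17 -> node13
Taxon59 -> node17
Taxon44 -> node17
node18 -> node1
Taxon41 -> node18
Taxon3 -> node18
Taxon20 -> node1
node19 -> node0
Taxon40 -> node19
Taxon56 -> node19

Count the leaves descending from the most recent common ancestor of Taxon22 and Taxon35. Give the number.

7

The MRCA of Taxon22 and Taxon35 is the node subtending ((Taxon35,Taxon15),((Taxon22,Taxon19),Taxon43),(Taxon59,Taxon44)).
That clade contains 7 terminal taxa: Taxon15, Taxon19, Taxon22, Taxon35, Taxon43, Taxon44, Taxon59.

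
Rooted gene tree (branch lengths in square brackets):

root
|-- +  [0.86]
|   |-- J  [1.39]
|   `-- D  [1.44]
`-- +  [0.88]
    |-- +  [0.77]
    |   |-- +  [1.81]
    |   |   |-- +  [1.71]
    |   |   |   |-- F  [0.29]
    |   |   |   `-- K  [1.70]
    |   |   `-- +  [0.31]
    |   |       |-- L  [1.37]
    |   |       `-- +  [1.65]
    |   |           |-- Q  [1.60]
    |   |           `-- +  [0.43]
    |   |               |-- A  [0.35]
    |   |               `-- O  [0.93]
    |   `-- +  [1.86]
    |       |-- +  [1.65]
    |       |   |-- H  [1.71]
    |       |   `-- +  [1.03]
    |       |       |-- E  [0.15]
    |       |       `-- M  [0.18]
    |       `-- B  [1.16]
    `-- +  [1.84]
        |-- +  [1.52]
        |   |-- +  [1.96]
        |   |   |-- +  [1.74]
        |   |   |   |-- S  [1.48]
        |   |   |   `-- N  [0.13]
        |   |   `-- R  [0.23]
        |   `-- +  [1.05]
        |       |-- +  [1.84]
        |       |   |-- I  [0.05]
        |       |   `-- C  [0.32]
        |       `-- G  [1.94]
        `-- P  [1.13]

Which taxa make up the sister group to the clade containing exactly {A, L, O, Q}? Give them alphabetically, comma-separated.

The clade containing exactly {A, L, O, Q} attaches to the tree at the node subtending ((F,K),(L,(Q,(A,O)))).
The other lineage descending from that same node — the sister group — is (F,K); its 2 tips in alphabetical order are the answer.

F, K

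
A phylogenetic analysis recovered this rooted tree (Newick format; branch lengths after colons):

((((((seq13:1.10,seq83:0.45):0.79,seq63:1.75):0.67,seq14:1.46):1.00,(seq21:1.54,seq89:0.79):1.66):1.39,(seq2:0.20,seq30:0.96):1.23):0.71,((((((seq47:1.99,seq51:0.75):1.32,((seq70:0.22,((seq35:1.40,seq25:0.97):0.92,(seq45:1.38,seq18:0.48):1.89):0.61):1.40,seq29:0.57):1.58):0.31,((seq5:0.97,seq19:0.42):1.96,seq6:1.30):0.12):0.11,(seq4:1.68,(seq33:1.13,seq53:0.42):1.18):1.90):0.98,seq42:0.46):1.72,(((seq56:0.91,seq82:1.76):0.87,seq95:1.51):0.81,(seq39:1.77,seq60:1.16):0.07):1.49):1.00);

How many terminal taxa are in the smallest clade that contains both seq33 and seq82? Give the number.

20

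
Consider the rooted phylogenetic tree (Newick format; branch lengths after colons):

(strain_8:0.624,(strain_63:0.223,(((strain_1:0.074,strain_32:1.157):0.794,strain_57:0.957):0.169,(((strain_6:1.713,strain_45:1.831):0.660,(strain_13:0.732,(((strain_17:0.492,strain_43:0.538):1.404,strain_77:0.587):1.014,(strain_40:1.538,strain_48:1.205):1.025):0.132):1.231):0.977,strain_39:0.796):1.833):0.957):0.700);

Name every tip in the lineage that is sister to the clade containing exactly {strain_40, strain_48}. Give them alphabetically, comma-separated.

strain_17, strain_43, strain_77

The clade containing exactly {strain_40, strain_48} attaches to the tree at the node subtending (((strain_17,strain_43),strain_77),(strain_40,strain_48)).
The other lineage descending from that same node — the sister group — is ((strain_17,strain_43),strain_77); its 3 tips in alphabetical order are the answer.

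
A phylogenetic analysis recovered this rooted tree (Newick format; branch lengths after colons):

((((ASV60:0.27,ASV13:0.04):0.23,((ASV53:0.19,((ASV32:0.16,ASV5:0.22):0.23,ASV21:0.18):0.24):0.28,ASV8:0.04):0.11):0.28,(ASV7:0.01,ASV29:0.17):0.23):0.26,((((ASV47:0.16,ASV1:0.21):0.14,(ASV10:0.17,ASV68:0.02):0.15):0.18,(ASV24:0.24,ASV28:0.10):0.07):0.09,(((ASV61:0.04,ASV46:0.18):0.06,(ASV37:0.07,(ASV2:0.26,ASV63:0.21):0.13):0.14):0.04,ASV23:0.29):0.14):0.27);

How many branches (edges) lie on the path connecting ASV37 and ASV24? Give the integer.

7

The MRCA of ASV37 and ASV24 is the node subtending ((((ASV47,ASV1),(ASV10,ASV68)),(ASV24,ASV28)),(((ASV61,ASV46),(ASV37,(ASV2,ASV63))),ASV23)).
From ASV37 up to that node: 4 branches. From ASV24 up to the same node: 3 branches. Total: 4 + 3 = 7.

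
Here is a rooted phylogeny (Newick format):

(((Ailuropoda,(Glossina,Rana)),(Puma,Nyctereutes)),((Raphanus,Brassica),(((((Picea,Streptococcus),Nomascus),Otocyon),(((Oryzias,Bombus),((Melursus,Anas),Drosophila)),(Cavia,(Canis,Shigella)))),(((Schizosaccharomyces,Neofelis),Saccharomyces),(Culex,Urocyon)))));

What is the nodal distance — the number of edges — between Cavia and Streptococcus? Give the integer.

7

The MRCA of Cavia and Streptococcus is the node subtending ((((Picea,Streptococcus),Nomascus),Otocyon),(((Oryzias,Bombus),((Melursus,Anas),Drosophila)),(Cavia,(Canis,Shigella)))).
From Cavia up to that node: 3 branches. From Streptococcus up to the same node: 4 branches. Total: 3 + 4 = 7.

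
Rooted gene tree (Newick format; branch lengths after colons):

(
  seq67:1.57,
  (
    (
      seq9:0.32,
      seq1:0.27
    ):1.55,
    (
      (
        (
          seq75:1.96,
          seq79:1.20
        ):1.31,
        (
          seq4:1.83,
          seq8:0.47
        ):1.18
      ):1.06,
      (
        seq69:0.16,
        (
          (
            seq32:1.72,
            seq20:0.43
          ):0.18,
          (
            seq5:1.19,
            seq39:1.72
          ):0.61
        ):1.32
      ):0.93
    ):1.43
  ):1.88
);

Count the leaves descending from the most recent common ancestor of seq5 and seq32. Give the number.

4

The MRCA of seq5 and seq32 is the node subtending ((seq32,seq20),(seq5,seq39)).
That clade contains 4 terminal taxa: seq20, seq32, seq39, seq5.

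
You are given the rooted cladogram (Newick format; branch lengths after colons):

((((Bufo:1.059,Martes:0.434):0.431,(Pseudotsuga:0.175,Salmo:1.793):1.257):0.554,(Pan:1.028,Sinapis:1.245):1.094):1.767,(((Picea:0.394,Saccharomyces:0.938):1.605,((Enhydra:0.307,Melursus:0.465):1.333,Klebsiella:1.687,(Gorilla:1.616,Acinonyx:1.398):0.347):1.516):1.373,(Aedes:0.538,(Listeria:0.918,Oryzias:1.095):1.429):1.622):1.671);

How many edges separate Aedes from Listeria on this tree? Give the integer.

The MRCA of Aedes and Listeria is the node subtending (Aedes,(Listeria,Oryzias)).
From Aedes up to that node: 1 branch. From Listeria up to the same node: 2 branches. Total: 1 + 2 = 3.

3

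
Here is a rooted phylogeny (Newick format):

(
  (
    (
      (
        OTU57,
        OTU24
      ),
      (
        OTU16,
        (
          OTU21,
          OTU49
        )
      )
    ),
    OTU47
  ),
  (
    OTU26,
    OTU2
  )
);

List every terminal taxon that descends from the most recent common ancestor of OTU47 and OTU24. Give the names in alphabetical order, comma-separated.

OTU16, OTU21, OTU24, OTU47, OTU49, OTU57

Tracing OTU47: it sits inside (((OTU57,OTU24),(OTU16,(OTU21,OTU49))),OTU47).
Tracing OTU24: it sits inside (OTU57,OTU24).
The smallest clade enclosing both is (((OTU57,OTU24),(OTU16,(OTU21,OTU49))),OTU47); the answer is its 6 terminal taxa in alphabetical order.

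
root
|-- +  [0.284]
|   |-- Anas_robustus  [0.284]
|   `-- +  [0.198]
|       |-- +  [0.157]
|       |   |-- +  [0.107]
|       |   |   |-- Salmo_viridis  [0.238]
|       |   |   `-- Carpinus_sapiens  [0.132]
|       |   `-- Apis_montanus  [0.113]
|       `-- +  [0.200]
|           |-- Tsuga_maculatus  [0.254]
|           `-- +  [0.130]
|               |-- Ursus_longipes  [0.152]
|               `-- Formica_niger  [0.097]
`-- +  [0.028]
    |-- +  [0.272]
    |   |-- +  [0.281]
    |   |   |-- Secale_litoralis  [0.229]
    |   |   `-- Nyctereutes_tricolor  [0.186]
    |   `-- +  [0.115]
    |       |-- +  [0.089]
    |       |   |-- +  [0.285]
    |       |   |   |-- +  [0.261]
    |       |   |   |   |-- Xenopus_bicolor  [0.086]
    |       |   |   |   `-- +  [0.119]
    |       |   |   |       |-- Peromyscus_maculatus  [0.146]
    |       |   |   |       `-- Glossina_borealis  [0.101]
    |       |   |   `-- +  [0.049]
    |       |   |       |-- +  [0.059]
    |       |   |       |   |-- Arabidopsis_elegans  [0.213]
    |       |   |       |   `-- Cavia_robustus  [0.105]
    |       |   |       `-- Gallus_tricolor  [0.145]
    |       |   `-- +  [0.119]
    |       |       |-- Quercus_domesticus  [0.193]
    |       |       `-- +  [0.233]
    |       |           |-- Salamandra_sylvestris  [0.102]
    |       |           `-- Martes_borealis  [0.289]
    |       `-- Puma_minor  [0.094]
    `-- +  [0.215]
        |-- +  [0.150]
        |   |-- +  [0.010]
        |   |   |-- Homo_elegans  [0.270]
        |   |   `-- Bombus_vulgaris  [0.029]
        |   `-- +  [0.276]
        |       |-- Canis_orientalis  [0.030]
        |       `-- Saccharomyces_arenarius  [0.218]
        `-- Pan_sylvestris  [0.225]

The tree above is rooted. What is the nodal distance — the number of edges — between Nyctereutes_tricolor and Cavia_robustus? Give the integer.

8

The MRCA of Nyctereutes_tricolor and Cavia_robustus is the node subtending ((Secale_litoralis,Nyctereutes_tricolor),((((Xenopus_bicolor,(Peromyscus_maculatus,Glossina_borealis)),((Arabidopsis_elegans,Cavia_robustus),Gallus_tricolor)),(Quercus_domesticus,(Salamandra_sylvestris,Martes_borealis))),Puma_minor)).
From Nyctereutes_tricolor up to that node: 2 branches. From Cavia_robustus up to the same node: 6 branches. Total: 2 + 6 = 8.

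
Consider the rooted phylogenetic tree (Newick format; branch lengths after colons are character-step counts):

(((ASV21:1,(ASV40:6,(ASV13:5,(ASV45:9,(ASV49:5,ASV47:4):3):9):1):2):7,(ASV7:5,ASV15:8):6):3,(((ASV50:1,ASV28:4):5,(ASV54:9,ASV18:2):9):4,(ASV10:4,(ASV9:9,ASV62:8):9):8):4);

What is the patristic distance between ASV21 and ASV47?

20

The path runs ASV21 → … → MRCA → … → ASV47; the MRCA is the node subtending (ASV21,(ASV40,(ASV13,(ASV45,(ASV49,ASV47))))).
Branch lengths along that path: 1 + 2 + 1 + 9 + 3 + 4 = 20.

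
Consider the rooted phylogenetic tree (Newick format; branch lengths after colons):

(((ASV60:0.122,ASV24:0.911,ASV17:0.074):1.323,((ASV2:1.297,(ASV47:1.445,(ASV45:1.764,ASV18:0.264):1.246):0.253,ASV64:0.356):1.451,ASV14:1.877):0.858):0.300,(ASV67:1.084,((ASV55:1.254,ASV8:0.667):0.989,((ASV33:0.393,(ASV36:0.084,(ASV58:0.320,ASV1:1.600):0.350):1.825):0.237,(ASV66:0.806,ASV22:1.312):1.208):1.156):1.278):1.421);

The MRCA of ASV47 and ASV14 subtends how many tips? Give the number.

The MRCA of ASV47 and ASV14 is the node subtending ((ASV2,(ASV47,(ASV45,ASV18)),ASV64),ASV14).
That clade contains 6 terminal taxa: ASV14, ASV18, ASV2, ASV45, ASV47, ASV64.

6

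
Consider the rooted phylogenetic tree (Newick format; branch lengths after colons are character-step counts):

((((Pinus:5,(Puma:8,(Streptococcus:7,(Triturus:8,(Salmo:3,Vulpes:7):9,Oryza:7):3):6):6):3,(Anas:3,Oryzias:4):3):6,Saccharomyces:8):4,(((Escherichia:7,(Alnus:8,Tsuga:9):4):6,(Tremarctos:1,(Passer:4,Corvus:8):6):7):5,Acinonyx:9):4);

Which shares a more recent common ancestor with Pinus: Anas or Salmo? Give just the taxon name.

Salmo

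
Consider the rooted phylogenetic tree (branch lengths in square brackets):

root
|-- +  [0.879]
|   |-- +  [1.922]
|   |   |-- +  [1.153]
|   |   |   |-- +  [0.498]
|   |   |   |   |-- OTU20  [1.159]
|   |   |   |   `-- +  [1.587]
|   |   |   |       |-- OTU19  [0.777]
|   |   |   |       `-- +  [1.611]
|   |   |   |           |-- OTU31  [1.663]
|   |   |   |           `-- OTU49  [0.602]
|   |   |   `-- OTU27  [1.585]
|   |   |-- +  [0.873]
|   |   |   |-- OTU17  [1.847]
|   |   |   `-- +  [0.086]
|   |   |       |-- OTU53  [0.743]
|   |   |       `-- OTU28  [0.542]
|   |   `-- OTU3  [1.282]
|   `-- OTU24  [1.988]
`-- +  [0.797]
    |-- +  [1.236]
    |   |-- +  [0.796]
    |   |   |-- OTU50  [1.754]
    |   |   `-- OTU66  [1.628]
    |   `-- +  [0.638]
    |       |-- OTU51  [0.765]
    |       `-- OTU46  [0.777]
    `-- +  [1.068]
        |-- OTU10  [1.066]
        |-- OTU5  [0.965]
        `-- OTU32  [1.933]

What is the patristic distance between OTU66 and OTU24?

The path runs OTU66 → … → MRCA → … → OTU24; the MRCA is the root of the tree.
Branch lengths along that path: 1.628 + 0.796 + 1.236 + 0.797 + 0.879 + 1.988 = 7.324.

7.324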